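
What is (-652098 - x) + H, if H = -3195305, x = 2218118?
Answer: -6065521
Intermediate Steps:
(-652098 - x) + H = (-652098 - 1*2218118) - 3195305 = (-652098 - 2218118) - 3195305 = -2870216 - 3195305 = -6065521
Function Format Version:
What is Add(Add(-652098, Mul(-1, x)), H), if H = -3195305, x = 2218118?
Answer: -6065521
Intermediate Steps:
Add(Add(-652098, Mul(-1, x)), H) = Add(Add(-652098, Mul(-1, 2218118)), -3195305) = Add(Add(-652098, -2218118), -3195305) = Add(-2870216, -3195305) = -6065521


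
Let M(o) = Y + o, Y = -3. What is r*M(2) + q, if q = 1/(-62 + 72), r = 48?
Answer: -479/10 ≈ -47.900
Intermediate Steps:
M(o) = -3 + o
q = ⅒ (q = 1/10 = ⅒ ≈ 0.10000)
r*M(2) + q = 48*(-3 + 2) + ⅒ = 48*(-1) + ⅒ = -48 + ⅒ = -479/10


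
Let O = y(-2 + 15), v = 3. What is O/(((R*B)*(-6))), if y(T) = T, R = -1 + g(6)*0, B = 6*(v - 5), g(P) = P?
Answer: -13/72 ≈ -0.18056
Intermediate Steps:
B = -12 (B = 6*(3 - 5) = 6*(-2) = -12)
R = -1 (R = -1 + 6*0 = -1 + 0 = -1)
O = 13 (O = -2 + 15 = 13)
O/(((R*B)*(-6))) = 13/((-1*(-12)*(-6))) = 13/((12*(-6))) = 13/(-72) = 13*(-1/72) = -13/72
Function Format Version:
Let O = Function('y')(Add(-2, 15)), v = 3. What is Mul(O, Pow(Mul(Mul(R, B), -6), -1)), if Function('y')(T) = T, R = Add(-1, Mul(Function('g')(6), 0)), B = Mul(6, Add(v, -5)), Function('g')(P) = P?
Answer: Rational(-13, 72) ≈ -0.18056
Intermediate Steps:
B = -12 (B = Mul(6, Add(3, -5)) = Mul(6, -2) = -12)
R = -1 (R = Add(-1, Mul(6, 0)) = Add(-1, 0) = -1)
O = 13 (O = Add(-2, 15) = 13)
Mul(O, Pow(Mul(Mul(R, B), -6), -1)) = Mul(13, Pow(Mul(Mul(-1, -12), -6), -1)) = Mul(13, Pow(Mul(12, -6), -1)) = Mul(13, Pow(-72, -1)) = Mul(13, Rational(-1, 72)) = Rational(-13, 72)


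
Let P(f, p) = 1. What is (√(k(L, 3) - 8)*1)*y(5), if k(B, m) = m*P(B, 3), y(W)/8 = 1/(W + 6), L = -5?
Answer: 8*I*√5/11 ≈ 1.6262*I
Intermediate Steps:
y(W) = 8/(6 + W) (y(W) = 8/(W + 6) = 8/(6 + W))
k(B, m) = m (k(B, m) = m*1 = m)
(√(k(L, 3) - 8)*1)*y(5) = (√(3 - 8)*1)*(8/(6 + 5)) = (√(-5)*1)*(8/11) = ((I*√5)*1)*(8*(1/11)) = (I*√5)*(8/11) = 8*I*√5/11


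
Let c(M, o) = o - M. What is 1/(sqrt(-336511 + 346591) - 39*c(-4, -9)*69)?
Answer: 299/4022821 - 4*sqrt(70)/60342315 ≈ 7.3771e-5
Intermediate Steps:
1/(sqrt(-336511 + 346591) - 39*c(-4, -9)*69) = 1/(sqrt(-336511 + 346591) - 39*(-9 - 1*(-4))*69) = 1/(sqrt(10080) - 39*(-9 + 4)*69) = 1/(12*sqrt(70) - 39*(-5)*69) = 1/(12*sqrt(70) + 195*69) = 1/(12*sqrt(70) + 13455) = 1/(13455 + 12*sqrt(70))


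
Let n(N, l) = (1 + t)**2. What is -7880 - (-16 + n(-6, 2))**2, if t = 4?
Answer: -7961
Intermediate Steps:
n(N, l) = 25 (n(N, l) = (1 + 4)**2 = 5**2 = 25)
-7880 - (-16 + n(-6, 2))**2 = -7880 - (-16 + 25)**2 = -7880 - 1*9**2 = -7880 - 1*81 = -7880 - 81 = -7961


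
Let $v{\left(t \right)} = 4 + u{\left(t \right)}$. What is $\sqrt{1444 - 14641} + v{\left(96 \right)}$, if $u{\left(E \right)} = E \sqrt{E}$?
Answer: $4 + 384 \sqrt{6} + i \sqrt{13197} \approx 944.6 + 114.88 i$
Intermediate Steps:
$u{\left(E \right)} = E^{\frac{3}{2}}$
$v{\left(t \right)} = 4 + t^{\frac{3}{2}}$
$\sqrt{1444 - 14641} + v{\left(96 \right)} = \sqrt{1444 - 14641} + \left(4 + 96^{\frac{3}{2}}\right) = \sqrt{-13197} + \left(4 + 384 \sqrt{6}\right) = i \sqrt{13197} + \left(4 + 384 \sqrt{6}\right) = 4 + 384 \sqrt{6} + i \sqrt{13197}$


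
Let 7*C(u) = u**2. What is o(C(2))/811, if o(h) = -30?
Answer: -30/811 ≈ -0.036991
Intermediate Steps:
C(u) = u**2/7
o(C(2))/811 = -30/811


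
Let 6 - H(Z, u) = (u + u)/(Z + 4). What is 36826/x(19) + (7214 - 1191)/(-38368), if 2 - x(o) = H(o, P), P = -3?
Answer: -16249104759/1880032 ≈ -8643.0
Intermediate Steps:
H(Z, u) = 6 - 2*u/(4 + Z) (H(Z, u) = 6 - (u + u)/(Z + 4) = 6 - 2*u/(4 + Z))
x(o) = 2 - 2*(15 + 3*o)/(4 + o) (x(o) = 2 - 2*(12 - 1*(-3) + 3*o)/(4 + o) = 2 - 2*(12 + 3 + 3*o)/(4 + o) = 2 - 2*(15 + 3*o)/(4 + o))
36826/x(19) + (7214 - 1191)/(-38368) = 36826/((2*(-11 - 2*19)/(4 + 19))) + (7214 - 1191)/(-38368) = 36826/((2*(-11 - 38)/23)) + 6023*(-1/38368) = 36826/((2*(1/23)*(-49))) - 6023/38368 = 36826/(-98/23) - 6023/38368 = 36826*(-23/98) - 6023/38368 = -423499/49 - 6023/38368 = -16249104759/1880032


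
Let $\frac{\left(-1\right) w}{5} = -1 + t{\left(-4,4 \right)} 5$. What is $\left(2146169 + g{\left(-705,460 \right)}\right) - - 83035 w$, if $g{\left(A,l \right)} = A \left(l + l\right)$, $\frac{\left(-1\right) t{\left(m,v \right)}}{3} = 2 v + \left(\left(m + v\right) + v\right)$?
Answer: $76644244$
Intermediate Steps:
$t{\left(m,v \right)} = - 12 v - 3 m$ ($t{\left(m,v \right)} = - 3 \left(2 v + \left(\left(m + v\right) + v\right)\right) = - 3 \left(2 v + \left(m + 2 v\right)\right) = - 3 \left(m + 4 v\right) = - 12 v - 3 m$)
$g{\left(A,l \right)} = 2 A l$ ($g{\left(A,l \right)} = A 2 l = 2 A l$)
$w = 905$ ($w = - 5 \left(-1 + \left(\left(-12\right) 4 - -12\right) 5\right) = - 5 \left(-1 + \left(-48 + 12\right) 5\right) = - 5 \left(-1 - 180\right) = \left(-5\right) \left(-181\right) = 905$)
$\left(2146169 + g{\left(-705,460 \right)}\right) - - 83035 w = \left(2146169 + 2 \left(-705\right) 460\right) - \left(-83035\right) 905 = \left(2146169 - 648600\right) - -75146675 = 1497569 + 75146675 = 76644244$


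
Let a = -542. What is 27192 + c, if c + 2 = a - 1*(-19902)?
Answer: 46550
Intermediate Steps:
c = 19358 (c = -2 + (-542 - 1*(-19902)) = -2 + (-542 + 19902) = -2 + 19360 = 19358)
27192 + c = 27192 + 19358 = 46550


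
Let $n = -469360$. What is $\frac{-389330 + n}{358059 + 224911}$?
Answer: $- \frac{85869}{58297} \approx -1.473$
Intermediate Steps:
$\frac{-389330 + n}{358059 + 224911} = \frac{-389330 - 469360}{358059 + 224911} = - \frac{858690}{582970} = \left(-858690\right) \frac{1}{582970} = - \frac{85869}{58297}$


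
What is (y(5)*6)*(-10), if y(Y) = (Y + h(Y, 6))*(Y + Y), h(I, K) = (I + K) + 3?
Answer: -11400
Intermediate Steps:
h(I, K) = 3 + I + K
y(Y) = 2*Y*(9 + 2*Y) (y(Y) = (Y + (3 + Y + 6))*(Y + Y) = (Y + (9 + Y))*(2*Y) = (9 + 2*Y)*(2*Y) = 2*Y*(9 + 2*Y))
(y(5)*6)*(-10) = ((2*5*(9 + 2*5))*6)*(-10) = ((2*5*(9 + 10))*6)*(-10) = ((2*5*19)*6)*(-10) = (190*6)*(-10) = 1140*(-10) = -11400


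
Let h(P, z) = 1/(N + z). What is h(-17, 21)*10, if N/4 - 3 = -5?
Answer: 10/13 ≈ 0.76923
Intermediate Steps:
N = -8 (N = 12 + 4*(-5) = 12 - 20 = -8)
h(P, z) = 1/(-8 + z)
h(-17, 21)*10 = 10/(-8 + 21) = 10/13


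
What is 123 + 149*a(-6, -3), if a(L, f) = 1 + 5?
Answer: 1017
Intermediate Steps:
a(L, f) = 6
123 + 149*a(-6, -3) = 123 + 149*6 = 123 + 894 = 1017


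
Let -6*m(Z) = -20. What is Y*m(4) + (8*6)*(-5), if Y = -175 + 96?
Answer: -1510/3 ≈ -503.33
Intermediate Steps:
Y = -79
m(Z) = 10/3 (m(Z) = -⅙*(-20) = 10/3)
Y*m(4) + (8*6)*(-5) = -79*10/3 + (8*6)*(-5) = -790/3 + 48*(-5) = -790/3 - 240 = -1510/3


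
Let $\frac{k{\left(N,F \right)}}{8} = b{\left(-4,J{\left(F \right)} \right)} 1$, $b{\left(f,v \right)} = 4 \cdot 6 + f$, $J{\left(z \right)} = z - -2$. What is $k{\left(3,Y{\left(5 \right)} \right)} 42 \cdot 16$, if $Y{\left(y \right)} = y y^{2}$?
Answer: $107520$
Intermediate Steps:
$J{\left(z \right)} = 2 + z$ ($J{\left(z \right)} = z + 2 = 2 + z$)
$b{\left(f,v \right)} = 24 + f$
$Y{\left(y \right)} = y^{3}$
$k{\left(N,F \right)} = 160$ ($k{\left(N,F \right)} = 8 \left(24 - 4\right) 1 = 8 \cdot 20 \cdot 1 = 8 \cdot 20 = 160$)
$k{\left(3,Y{\left(5 \right)} \right)} 42 \cdot 16 = 160 \cdot 42 \cdot 16 = 6720 \cdot 16 = 107520$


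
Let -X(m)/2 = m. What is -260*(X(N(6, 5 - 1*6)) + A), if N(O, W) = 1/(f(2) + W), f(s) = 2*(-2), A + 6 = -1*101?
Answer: 27716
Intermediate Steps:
A = -107 (A = -6 - 1*101 = -6 - 101 = -107)
f(s) = -4
N(O, W) = 1/(-4 + W)
X(m) = -2*m
-260*(X(N(6, 5 - 1*6)) + A) = -260*(-2/(-4 + (5 - 1*6)) - 107) = -260*(-2/(-4 + (5 - 6)) - 107) = -260*(-2/(-4 - 1) - 107) = -260*(-2/(-5) - 107) = -260*(-2*(-⅕) - 107) = -260*(⅖ - 107) = -260*(-533/5) = 27716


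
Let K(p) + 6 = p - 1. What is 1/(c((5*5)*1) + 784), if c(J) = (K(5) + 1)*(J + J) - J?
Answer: 1/709 ≈ 0.0014104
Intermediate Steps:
K(p) = -7 + p (K(p) = -6 + (p - 1) = -6 + (-1 + p) = -7 + p)
c(J) = -3*J (c(J) = ((-7 + 5) + 1)*(J + J) - J = (-2 + 1)*(2*J) - J = -2*J - J = -3*J)
1/(c((5*5)*1) + 784) = 1/(-3*5*5 + 784) = 1/(-75 + 784) = 1/709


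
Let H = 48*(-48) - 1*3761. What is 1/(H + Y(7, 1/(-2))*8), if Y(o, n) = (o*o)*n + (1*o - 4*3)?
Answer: -1/6301 ≈ -0.00015871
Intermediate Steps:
Y(o, n) = -12 + o + n*o² (Y(o, n) = o²*n + (o - 12) = n*o² + (-12 + o) = -12 + o + n*o²)
H = -6065 (H = -2304 - 3761 = -6065)
1/(H + Y(7, 1/(-2))*8) = 1/(-6065 + (-12 + 7 + 7²/(-2))*8) = 1/(-6065 + (-12 + 7 - ½*49)*8) = 1/(-6065 + (-12 + 7 - 49/2)*8) = 1/(-6065 - 59/2*8) = 1/(-6065 - 236) = 1/(-6301) = -1/6301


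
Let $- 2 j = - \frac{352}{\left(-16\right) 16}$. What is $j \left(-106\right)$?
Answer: $\frac{583}{8} \approx 72.875$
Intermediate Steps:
$j = - \frac{11}{16}$ ($j = - \frac{\left(-352\right) \frac{1}{\left(-16\right) 16}}{2} = - \frac{\left(-352\right) \frac{1}{-256}}{2} = - \frac{\left(-352\right) \left(- \frac{1}{256}\right)}{2} = \left(- \frac{1}{2}\right) \frac{11}{8} = - \frac{11}{16} \approx -0.6875$)
$j \left(-106\right) = \left(- \frac{11}{16}\right) \left(-106\right) = \frac{583}{8}$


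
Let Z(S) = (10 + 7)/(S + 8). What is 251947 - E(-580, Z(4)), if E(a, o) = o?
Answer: 3023347/12 ≈ 2.5195e+5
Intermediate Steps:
Z(S) = 17/(8 + S)
251947 - E(-580, Z(4)) = 251947 - 17/(8 + 4) = 251947 - 17/12 = 3023347/12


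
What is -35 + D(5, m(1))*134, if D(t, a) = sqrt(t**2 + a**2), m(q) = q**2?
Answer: -35 + 134*sqrt(26) ≈ 648.27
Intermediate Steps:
D(t, a) = sqrt(a**2 + t**2)
-35 + D(5, m(1))*134 = -35 + sqrt((1**2)**2 + 5**2)*134 = -35 + sqrt(1**2 + 25)*134 = -35 + sqrt(1 + 25)*134 = -35 + sqrt(26)*134 = -35 + 134*sqrt(26)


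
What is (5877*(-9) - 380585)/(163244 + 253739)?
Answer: -433478/416983 ≈ -1.0396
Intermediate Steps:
(5877*(-9) - 380585)/(163244 + 253739) = (-52893 - 380585)/416983 = -433478*1/416983 = -433478/416983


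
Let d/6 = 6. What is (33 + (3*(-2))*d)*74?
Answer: -13542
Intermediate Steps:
d = 36 (d = 6*6 = 36)
(33 + (3*(-2))*d)*74 = (33 + (3*(-2))*36)*74 = (33 - 6*36)*74 = (33 - 216)*74 = -183*74 = -13542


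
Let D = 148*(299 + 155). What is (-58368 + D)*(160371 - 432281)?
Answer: -2399333840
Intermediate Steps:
D = 67192 (D = 148*454 = 67192)
(-58368 + D)*(160371 - 432281) = (-58368 + 67192)*(160371 - 432281) = 8824*(-271910) = -2399333840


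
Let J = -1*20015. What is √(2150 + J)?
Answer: 3*I*√1985 ≈ 133.66*I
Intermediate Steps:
J = -20015
√(2150 + J) = √(2150 - 20015) = √(-17865) = 3*I*√1985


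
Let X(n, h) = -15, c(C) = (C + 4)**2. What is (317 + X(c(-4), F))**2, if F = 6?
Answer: 91204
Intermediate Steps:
c(C) = (4 + C)**2
(317 + X(c(-4), F))**2 = (317 - 15)**2 = 302**2 = 91204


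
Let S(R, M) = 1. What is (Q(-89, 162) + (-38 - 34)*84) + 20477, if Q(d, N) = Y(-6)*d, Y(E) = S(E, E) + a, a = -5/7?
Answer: 100825/7 ≈ 14404.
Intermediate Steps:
a = -5/7 (a = -5*⅐ = -5/7 ≈ -0.71429)
Y(E) = 2/7 (Y(E) = 1 - 5/7 = 2/7)
Q(d, N) = 2*d/7
(Q(-89, 162) + (-38 - 34)*84) + 20477 = ((2/7)*(-89) + (-38 - 34)*84) + 20477 = (-178/7 - 72*84) + 20477 = (-178/7 - 6048) + 20477 = -42514/7 + 20477 = 100825/7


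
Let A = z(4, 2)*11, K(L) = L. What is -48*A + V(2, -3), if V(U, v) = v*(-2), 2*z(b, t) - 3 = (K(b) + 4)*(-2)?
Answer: 3438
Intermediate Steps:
z(b, t) = -5/2 - b (z(b, t) = 3/2 + ((b + 4)*(-2))/2 = 3/2 + ((4 + b)*(-2))/2 = 3/2 + (-8 - 2*b)/2 = 3/2 + (-4 - b) = -5/2 - b)
V(U, v) = -2*v
A = -143/2 (A = (-5/2 - 1*4)*11 = (-5/2 - 4)*11 = -13/2*11 = -143/2 ≈ -71.500)
-48*A + V(2, -3) = -48*(-143/2) - 2*(-3) = 3432 + 6 = 3438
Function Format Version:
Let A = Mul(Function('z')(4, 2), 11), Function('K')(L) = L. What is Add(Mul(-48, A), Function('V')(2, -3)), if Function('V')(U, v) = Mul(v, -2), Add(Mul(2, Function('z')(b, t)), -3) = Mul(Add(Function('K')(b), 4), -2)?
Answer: 3438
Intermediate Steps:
Function('z')(b, t) = Add(Rational(-5, 2), Mul(-1, b)) (Function('z')(b, t) = Add(Rational(3, 2), Mul(Rational(1, 2), Mul(Add(b, 4), -2))) = Add(Rational(3, 2), Mul(Rational(1, 2), Mul(Add(4, b), -2))) = Add(Rational(3, 2), Mul(Rational(1, 2), Add(-8, Mul(-2, b)))) = Add(Rational(3, 2), Add(-4, Mul(-1, b))) = Add(Rational(-5, 2), Mul(-1, b)))
Function('V')(U, v) = Mul(-2, v)
A = Rational(-143, 2) (A = Mul(Add(Rational(-5, 2), Mul(-1, 4)), 11) = Mul(Add(Rational(-5, 2), -4), 11) = Mul(Rational(-13, 2), 11) = Rational(-143, 2) ≈ -71.500)
Add(Mul(-48, A), Function('V')(2, -3)) = Add(Mul(-48, Rational(-143, 2)), Mul(-2, -3)) = Add(3432, 6) = 3438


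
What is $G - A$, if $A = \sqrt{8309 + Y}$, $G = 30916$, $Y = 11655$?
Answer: $30916 - 2 \sqrt{4991} \approx 30775.0$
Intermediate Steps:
$A = 2 \sqrt{4991}$ ($A = \sqrt{8309 + 11655} = \sqrt{19964} = 2 \sqrt{4991} \approx 141.29$)
$G - A = 30916 - 2 \sqrt{4991}$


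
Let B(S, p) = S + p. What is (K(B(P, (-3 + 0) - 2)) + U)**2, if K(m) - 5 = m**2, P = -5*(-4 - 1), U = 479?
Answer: 781456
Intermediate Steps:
P = 25 (P = -5*(-5) = 25)
K(m) = 5 + m**2
(K(B(P, (-3 + 0) - 2)) + U)**2 = ((5 + (25 + ((-3 + 0) - 2))**2) + 479)**2 = ((5 + (25 + (-3 - 2))**2) + 479)**2 = ((5 + (25 - 5)**2) + 479)**2 = ((5 + 20**2) + 479)**2 = ((5 + 400) + 479)**2 = (405 + 479)**2 = 884**2 = 781456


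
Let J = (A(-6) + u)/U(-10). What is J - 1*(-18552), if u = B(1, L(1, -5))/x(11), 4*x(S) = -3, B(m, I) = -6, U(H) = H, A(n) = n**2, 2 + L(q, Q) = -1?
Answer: 92738/5 ≈ 18548.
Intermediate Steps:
L(q, Q) = -3 (L(q, Q) = -2 - 1 = -3)
x(S) = -3/4 (x(S) = (1/4)*(-3) = -3/4)
u = 8 (u = -6/(-3/4) = -6*(-4/3) = 8)
J = -22/5 (J = ((-6)**2 + 8)/(-10) = (36 + 8)*(-1/10) = 44*(-1/10) = -22/5 ≈ -4.4000)
J - 1*(-18552) = -22/5 - 1*(-18552) = -22/5 + 18552 = 92738/5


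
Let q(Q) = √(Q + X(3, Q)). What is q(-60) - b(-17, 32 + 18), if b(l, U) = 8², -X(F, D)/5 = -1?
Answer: -64 + I*√55 ≈ -64.0 + 7.4162*I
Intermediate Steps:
X(F, D) = 5 (X(F, D) = -5*(-1) = 5)
b(l, U) = 64
q(Q) = √(5 + Q) (q(Q) = √(Q + 5) = √(5 + Q))
q(-60) - b(-17, 32 + 18) = √(5 - 60) - 1*64 = √(-55) - 64 = I*√55 - 64 = -64 + I*√55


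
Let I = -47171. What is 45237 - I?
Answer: 92408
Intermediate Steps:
45237 - I = 45237 - 1*(-47171) = 45237 + 47171 = 92408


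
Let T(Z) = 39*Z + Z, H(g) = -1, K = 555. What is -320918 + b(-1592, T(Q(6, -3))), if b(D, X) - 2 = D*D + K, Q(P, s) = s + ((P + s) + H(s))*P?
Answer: 2214103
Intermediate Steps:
Q(P, s) = s + P*(-1 + P + s) (Q(P, s) = s + ((P + s) - 1)*P = s + (-1 + P + s)*P = s + P*(-1 + P + s))
T(Z) = 40*Z
b(D, X) = 557 + D² (b(D, X) = 2 + (D*D + 555) = 2 + (D² + 555) = 2 + (555 + D²) = 557 + D²)
-320918 + b(-1592, T(Q(6, -3))) = -320918 + (557 + (-1592)²) = -320918 + (557 + 2534464) = -320918 + 2535021 = 2214103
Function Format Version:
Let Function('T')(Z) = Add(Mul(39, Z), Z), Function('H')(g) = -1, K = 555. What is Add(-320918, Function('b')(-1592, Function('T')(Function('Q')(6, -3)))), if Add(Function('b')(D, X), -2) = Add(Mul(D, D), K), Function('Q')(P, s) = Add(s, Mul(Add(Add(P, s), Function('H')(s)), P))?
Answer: 2214103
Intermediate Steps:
Function('Q')(P, s) = Add(s, Mul(P, Add(-1, P, s))) (Function('Q')(P, s) = Add(s, Mul(Add(Add(P, s), -1), P)) = Add(s, Mul(Add(-1, P, s), P)) = Add(s, Mul(P, Add(-1, P, s))))
Function('T')(Z) = Mul(40, Z)
Function('b')(D, X) = Add(557, Pow(D, 2)) (Function('b')(D, X) = Add(2, Add(Mul(D, D), 555)) = Add(2, Add(Pow(D, 2), 555)) = Add(2, Add(555, Pow(D, 2))) = Add(557, Pow(D, 2)))
Add(-320918, Function('b')(-1592, Function('T')(Function('Q')(6, -3)))) = Add(-320918, Add(557, Pow(-1592, 2))) = Add(-320918, Add(557, 2534464)) = Add(-320918, 2535021) = 2214103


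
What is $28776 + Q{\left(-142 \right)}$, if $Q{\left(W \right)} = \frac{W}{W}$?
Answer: $28777$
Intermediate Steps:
$Q{\left(W \right)} = 1$
$28776 + Q{\left(-142 \right)} = 28776 + 1 = 28777$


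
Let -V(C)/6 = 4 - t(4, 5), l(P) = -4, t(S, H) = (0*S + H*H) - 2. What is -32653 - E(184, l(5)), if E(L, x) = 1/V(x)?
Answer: -3722443/114 ≈ -32653.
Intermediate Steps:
t(S, H) = -2 + H² (t(S, H) = (0 + H²) - 2 = H² - 2 = -2 + H²)
V(C) = 114 (V(C) = -6*(4 - (-2 + 5²)) = -6*(4 - (-2 + 25)) = -6*(4 - 1*23) = -6*(4 - 23) = -6*(-19) = 114)
E(L, x) = 1/114
-32653 - E(184, l(5)) = -32653 - 1*1/114 = -32653 - 1/114 = -3722443/114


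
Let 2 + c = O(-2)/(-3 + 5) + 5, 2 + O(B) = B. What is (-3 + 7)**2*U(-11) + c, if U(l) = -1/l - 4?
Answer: -677/11 ≈ -61.545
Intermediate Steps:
O(B) = -2 + B
c = 1 (c = -2 + ((-2 - 2)/(-3 + 5) + 5) = -2 + (-4/2 + 5) = -2 + (-4*1/2 + 5) = -2 + (-2 + 5) = -2 + 3 = 1)
U(l) = -4 - 1/l
(-3 + 7)**2*U(-11) + c = (-3 + 7)**2*(-4 - 1/(-11)) + 1 = 4**2*(-4 - 1*(-1/11)) + 1 = 16*(-4 + 1/11) + 1 = 16*(-43/11) + 1 = -688/11 + 1 = -677/11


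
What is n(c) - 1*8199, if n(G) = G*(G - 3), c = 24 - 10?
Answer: -8045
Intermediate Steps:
c = 14
n(G) = G*(-3 + G)
n(c) - 1*8199 = 14*(-3 + 14) - 1*8199 = 14*11 - 8199 = 154 - 8199 = -8045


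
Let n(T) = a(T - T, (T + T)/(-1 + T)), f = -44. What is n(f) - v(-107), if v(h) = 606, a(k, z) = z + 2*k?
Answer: -27182/45 ≈ -604.04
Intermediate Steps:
n(T) = 2*T/(-1 + T) (n(T) = (T + T)/(-1 + T) + 2*(T - T) = (2*T)/(-1 + T) + 2*0 = 2*T/(-1 + T) + 0 = 2*T/(-1 + T))
n(f) - v(-107) = 2*(-44)/(-1 - 44) - 1*606 = 2*(-44)/(-45) - 606 = 2*(-44)*(-1/45) - 606 = 88/45 - 606 = -27182/45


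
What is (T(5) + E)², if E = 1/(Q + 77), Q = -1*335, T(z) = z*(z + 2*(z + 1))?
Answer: 480881041/66564 ≈ 7224.3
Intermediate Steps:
T(z) = z*(2 + 3*z) (T(z) = z*(z + 2*(1 + z)) = z*(z + (2 + 2*z)) = z*(2 + 3*z))
Q = -335
E = -1/258 (E = 1/(-335 + 77) = 1/(-258) = -1/258 ≈ -0.0038760)
(T(5) + E)² = (5*(2 + 3*5) - 1/258)² = (5*(2 + 15) - 1/258)² = (5*17 - 1/258)² = (85 - 1/258)² = (21929/258)² = 480881041/66564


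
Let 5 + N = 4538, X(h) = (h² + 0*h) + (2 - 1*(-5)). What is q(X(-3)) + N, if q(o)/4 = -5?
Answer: 4513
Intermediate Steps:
X(h) = 7 + h² (X(h) = (h² + 0) + (2 + 5) = h² + 7 = 7 + h²)
q(o) = -20 (q(o) = 4*(-5) = -20)
N = 4533 (N = -5 + 4538 = 4533)
q(X(-3)) + N = -20 + 4533 = 4513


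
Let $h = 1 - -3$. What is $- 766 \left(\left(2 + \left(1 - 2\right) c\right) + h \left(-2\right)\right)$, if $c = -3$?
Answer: $2298$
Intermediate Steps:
$h = 4$ ($h = 1 + 3 = 4$)
$- 766 \left(\left(2 + \left(1 - 2\right) c\right) + h \left(-2\right)\right) = - 766 \left(\left(2 + \left(1 - 2\right) \left(-3\right)\right) + 4 \left(-2\right)\right) = - 766 \left(\left(2 + \left(1 - 2\right) \left(-3\right)\right) - 8\right) = - 766 \left(\left(2 - -3\right) - 8\right) = - 766 \left(\left(2 + 3\right) - 8\right) = - 766 \left(5 - 8\right) = \left(-766\right) \left(-3\right) = 2298$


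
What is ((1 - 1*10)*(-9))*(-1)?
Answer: -81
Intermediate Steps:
((1 - 1*10)*(-9))*(-1) = ((1 - 10)*(-9))*(-1) = -9*(-9)*(-1) = 81*(-1) = -81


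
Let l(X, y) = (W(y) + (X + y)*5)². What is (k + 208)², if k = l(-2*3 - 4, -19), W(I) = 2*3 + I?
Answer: 633629584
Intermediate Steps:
W(I) = 6 + I
l(X, y) = (6 + 5*X + 6*y)² (l(X, y) = ((6 + y) + (X + y)*5)² = ((6 + y) + (5*X + 5*y))² = (6 + 5*X + 6*y)²)
k = 24964 (k = (6 + 5*(-2*3 - 4) + 6*(-19))² = (6 + 5*(-6 - 4) - 114)² = (6 + 5*(-10) - 114)² = (6 - 50 - 114)² = (-158)² = 24964)
(k + 208)² = (24964 + 208)² = 25172² = 633629584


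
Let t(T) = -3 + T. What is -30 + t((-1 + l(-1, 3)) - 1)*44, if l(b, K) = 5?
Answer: -30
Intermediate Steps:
-30 + t((-1 + l(-1, 3)) - 1)*44 = -30 + (-3 + ((-1 + 5) - 1))*44 = -30 + (-3 + (4 - 1))*44 = -30 + (-3 + 3)*44 = -30 + 0*44 = -30 + 0 = -30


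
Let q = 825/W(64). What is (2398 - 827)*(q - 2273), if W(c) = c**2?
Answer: -14625040693/4096 ≈ -3.5706e+6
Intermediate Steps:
q = 825/4096 (q = 825/(64**2) = 825/4096 ≈ 0.20142)
(2398 - 827)*(q - 2273) = (2398 - 827)*(825/4096 - 2273) = 1571*(-9309383/4096) = -14625040693/4096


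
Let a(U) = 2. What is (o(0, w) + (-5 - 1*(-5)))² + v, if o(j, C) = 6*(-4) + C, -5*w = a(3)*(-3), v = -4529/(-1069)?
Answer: 14005949/26725 ≈ 524.08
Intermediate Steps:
v = 4529/1069 (v = -4529*(-1/1069) = 4529/1069 ≈ 4.2367)
w = 6/5 (w = -2*(-3)/5 = -⅕*(-6) = 6/5 ≈ 1.2000)
o(j, C) = -24 + C
(o(0, w) + (-5 - 1*(-5)))² + v = ((-24 + 6/5) + (-5 - 1*(-5)))² + 4529/1069 = (-114/5 + (-5 + 5))² + 4529/1069 = (-114/5 + 0)² + 4529/1069 = (-114/5)² + 4529/1069 = 12996/25 + 4529/1069 = 14005949/26725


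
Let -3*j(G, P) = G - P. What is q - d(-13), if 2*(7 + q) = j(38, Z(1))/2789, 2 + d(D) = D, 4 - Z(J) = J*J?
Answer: 133837/16734 ≈ 7.9979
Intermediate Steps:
Z(J) = 4 - J² (Z(J) = 4 - J*J = 4 - J²)
j(G, P) = -G/3 + P/3 (j(G, P) = -(G - P)/3 = -G/3 + P/3)
d(D) = -2 + D
q = -117173/16734 (q = -7 + ((-⅓*38 + (4 - 1*1²)/3)/2789)/2 = -7 + ((-38/3 + (4 - 1*1)/3)*(1/2789))/2 = -7 + ((-38/3 + (4 - 1)/3)*(1/2789))/2 = -7 + ((-38/3 + (⅓)*3)*(1/2789))/2 = -7 + ((-38/3 + 1)*(1/2789))/2 = -7 + (-35/3*1/2789)/2 = -7 + (½)*(-35/8367) = -7 - 35/16734 = -117173/16734 ≈ -7.0021)
q - d(-13) = -117173/16734 - (-2 - 13) = -117173/16734 - 1*(-15) = -117173/16734 + 15 = 133837/16734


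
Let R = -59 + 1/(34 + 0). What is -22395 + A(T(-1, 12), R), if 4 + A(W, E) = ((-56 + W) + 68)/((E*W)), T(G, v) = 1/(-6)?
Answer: -44907581/2005 ≈ -22398.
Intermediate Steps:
T(G, v) = -1/6
R = -2005/34 (R = -59 + 1/34 = -2005/34 ≈ -58.971)
A(W, E) = -4 + (12 + W)/(E*W) (A(W, E) = -4 + ((-56 + W) + 68)/((E*W)) = -4 + (12 + W)*(1/(E*W)) = -4 + (12 + W)/(E*W))
-22395 + A(T(-1, 12), R) = -22395 + (-4 + 1/(-2005/34) + 12/((-2005/34)*(-1/6))) = -22395 + (-4 - 34/2005 + 12*(-34/2005)*(-6)) = -22395 + (-4 - 34/2005 + 2448/2005) = -22395 - 5606/2005 = -44907581/2005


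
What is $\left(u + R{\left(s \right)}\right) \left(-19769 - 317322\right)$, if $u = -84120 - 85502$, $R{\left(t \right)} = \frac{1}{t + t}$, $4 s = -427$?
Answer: $\frac{24415027854236}{427} \approx 5.7178 \cdot 10^{10}$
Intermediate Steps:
$s = - \frac{427}{4}$ ($s = \frac{1}{4} \left(-427\right) = - \frac{427}{4} \approx -106.75$)
$R{\left(t \right)} = \frac{1}{2 t}$
$u = -169622$
$\left(u + R{\left(s \right)}\right) \left(-19769 - 317322\right) = \left(-169622 + \frac{1}{2 \left(- \frac{427}{4}\right)}\right) \left(-19769 - 317322\right) = \left(-169622 + \frac{1}{2} \left(- \frac{4}{427}\right)\right) \left(-337091\right) = \left(-169622 - \frac{2}{427}\right) \left(-337091\right) = \left(- \frac{72428596}{427}\right) \left(-337091\right) = \frac{24415027854236}{427}$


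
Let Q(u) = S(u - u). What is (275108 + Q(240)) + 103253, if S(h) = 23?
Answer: 378384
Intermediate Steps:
Q(u) = 23
(275108 + Q(240)) + 103253 = (275108 + 23) + 103253 = 275131 + 103253 = 378384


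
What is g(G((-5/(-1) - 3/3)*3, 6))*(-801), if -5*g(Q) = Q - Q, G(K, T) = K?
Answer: 0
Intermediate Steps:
g(Q) = 0 (g(Q) = -(Q - Q)/5 = -⅕*0 = 0)
g(G((-5/(-1) - 3/3)*3, 6))*(-801) = 0*(-801) = 0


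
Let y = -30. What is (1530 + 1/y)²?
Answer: 2106718201/900 ≈ 2.3408e+6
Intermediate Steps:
(1530 + 1/y)² = (1530 + 1/(-30))² = (1530 - 1/30)² = (45899/30)² = 2106718201/900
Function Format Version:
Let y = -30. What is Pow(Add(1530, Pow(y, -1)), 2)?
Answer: Rational(2106718201, 900) ≈ 2.3408e+6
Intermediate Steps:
Pow(Add(1530, Pow(y, -1)), 2) = Pow(Add(1530, Pow(-30, -1)), 2) = Pow(Add(1530, Rational(-1, 30)), 2) = Pow(Rational(45899, 30), 2) = Rational(2106718201, 900)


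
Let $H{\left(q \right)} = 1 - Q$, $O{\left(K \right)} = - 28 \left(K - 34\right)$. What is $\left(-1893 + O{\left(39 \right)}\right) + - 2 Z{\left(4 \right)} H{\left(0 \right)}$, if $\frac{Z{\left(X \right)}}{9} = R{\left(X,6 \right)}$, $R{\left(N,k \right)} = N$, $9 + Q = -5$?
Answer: $-3113$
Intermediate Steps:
$Q = -14$ ($Q = -9 - 5 = -14$)
$Z{\left(X \right)} = 9 X$
$O{\left(K \right)} = 952 - 28 K$ ($O{\left(K \right)} = - 28 \left(-34 + K\right) = 952 - 28 K$)
$H{\left(q \right)} = 15$ ($H{\left(q \right)} = 1 - -14 = 1 + 14 = 15$)
$\left(-1893 + O{\left(39 \right)}\right) + - 2 Z{\left(4 \right)} H{\left(0 \right)} = \left(-1893 + \left(952 - 1092\right)\right) + - 2 \cdot 9 \cdot 4 \cdot 15 = \left(-1893 + \left(952 - 1092\right)\right) + \left(-2\right) 36 \cdot 15 = \left(-1893 - 140\right) - 1080 = -2033 - 1080 = -3113$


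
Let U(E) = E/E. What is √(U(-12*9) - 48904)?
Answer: I*√48903 ≈ 221.14*I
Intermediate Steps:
U(E) = 1
√(U(-12*9) - 48904) = √(1 - 48904) = √(-48903) = I*√48903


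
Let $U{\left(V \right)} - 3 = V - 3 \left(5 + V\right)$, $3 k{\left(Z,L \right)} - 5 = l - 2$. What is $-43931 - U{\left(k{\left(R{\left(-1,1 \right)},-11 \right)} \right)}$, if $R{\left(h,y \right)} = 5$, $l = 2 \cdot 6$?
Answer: $-43909$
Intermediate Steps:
$l = 12$
$k{\left(Z,L \right)} = 5$ ($k{\left(Z,L \right)} = \frac{5}{3} + \frac{12 - 2}{3} = \frac{5}{3} + \frac{1}{3} \cdot 10 = \frac{5}{3} + \frac{10}{3} = 5$)
$U{\left(V \right)} = -12 - 2 V$ ($U{\left(V \right)} = 3 + \left(V - 3 \left(5 + V\right)\right) = 3 - \left(15 + 2 V\right) = -12 - 2 V$)
$-43931 - U{\left(k{\left(R{\left(-1,1 \right)},-11 \right)} \right)} = -43931 - \left(-12 - 10\right) = -43931 - -22 = -43931 + 22 = -43909$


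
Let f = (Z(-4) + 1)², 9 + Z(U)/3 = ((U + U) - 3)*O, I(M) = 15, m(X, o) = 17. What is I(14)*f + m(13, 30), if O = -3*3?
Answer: 1101632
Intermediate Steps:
O = -9
Z(U) = 54 - 54*U (Z(U) = -27 + 3*(((U + U) - 3)*(-9)) = -27 + 3*((2*U - 3)*(-9)) = -27 + 3*((-3 + 2*U)*(-9)) = -27 + 3*(27 - 18*U) = -27 + (81 - 54*U) = 54 - 54*U)
f = 73441 (f = ((54 - 54*(-4)) + 1)² = ((54 + 216) + 1)² = (270 + 1)² = 271² = 73441)
I(14)*f + m(13, 30) = 15*73441 + 17 = 1101615 + 17 = 1101632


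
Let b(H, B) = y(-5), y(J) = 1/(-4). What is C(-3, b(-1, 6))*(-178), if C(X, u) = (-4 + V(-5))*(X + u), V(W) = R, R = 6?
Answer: 1157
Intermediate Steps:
y(J) = -¼
V(W) = 6
b(H, B) = -¼
C(X, u) = 2*X + 2*u (C(X, u) = (-4 + 6)*(X + u) = 2*(X + u) = 2*X + 2*u)
C(-3, b(-1, 6))*(-178) = (2*(-3) + 2*(-¼))*(-178) = (-6 - ½)*(-178) = -13/2*(-178) = 1157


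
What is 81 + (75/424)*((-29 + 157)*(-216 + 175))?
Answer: -44907/53 ≈ -847.30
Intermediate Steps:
81 + (75/424)*((-29 + 157)*(-216 + 175)) = 81 + (75*(1/424))*(128*(-41)) = 81 + (75/424)*(-5248) = 81 - 49200/53 = -44907/53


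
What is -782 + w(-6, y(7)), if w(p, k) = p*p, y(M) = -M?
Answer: -746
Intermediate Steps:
w(p, k) = p²
-782 + w(-6, y(7)) = -782 + (-6)² = -782 + 36 = -746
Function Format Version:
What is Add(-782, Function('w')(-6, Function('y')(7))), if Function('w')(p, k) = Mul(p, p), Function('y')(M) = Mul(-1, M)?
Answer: -746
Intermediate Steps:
Function('w')(p, k) = Pow(p, 2)
Add(-782, Function('w')(-6, Function('y')(7))) = Add(-782, Pow(-6, 2)) = Add(-782, 36) = -746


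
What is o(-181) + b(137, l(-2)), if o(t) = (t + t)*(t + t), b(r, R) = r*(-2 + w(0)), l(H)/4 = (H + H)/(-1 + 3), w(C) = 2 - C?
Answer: 131044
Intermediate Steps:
l(H) = 4*H (l(H) = 4*((H + H)/(-1 + 3)) = 4*((2*H)/2) = 4*((2*H)*(1/2)) = 4*H)
b(r, R) = 0 (b(r, R) = r*(-2 + (2 - 1*0)) = r*(-2 + (2 + 0)) = r*(-2 + 2) = r*0 = 0)
o(t) = 4*t**2 (o(t) = (2*t)*(2*t) = 4*t**2)
o(-181) + b(137, l(-2)) = 4*(-181)**2 + 0 = 4*32761 + 0 = 131044 + 0 = 131044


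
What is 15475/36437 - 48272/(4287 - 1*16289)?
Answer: 972308907/218658437 ≈ 4.4467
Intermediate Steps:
15475/36437 - 48272/(4287 - 1*16289) = 15475*(1/36437) - 48272/(4287 - 16289) = 15475/36437 - 48272/(-12002) = 15475/36437 - 48272*(-1/12002) = 15475/36437 + 24136/6001 = 972308907/218658437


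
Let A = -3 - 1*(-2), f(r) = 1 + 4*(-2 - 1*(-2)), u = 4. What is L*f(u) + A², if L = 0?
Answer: 1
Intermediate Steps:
f(r) = 1 (f(r) = 1 + 4*(-2 + 2) = 1 + 4*0 = 1 + 0 = 1)
A = -1 (A = -3 + 2 = -1)
L*f(u) + A² = 0*1 + (-1)² = 0 + 1 = 1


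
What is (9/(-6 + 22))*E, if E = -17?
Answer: -153/16 ≈ -9.5625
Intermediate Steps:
(9/(-6 + 22))*E = (9/(-6 + 22))*(-17) = (9/16)*(-17) = -153/16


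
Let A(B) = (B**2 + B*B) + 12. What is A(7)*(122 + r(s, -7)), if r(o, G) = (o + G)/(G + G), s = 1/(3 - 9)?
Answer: 566005/42 ≈ 13476.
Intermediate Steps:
A(B) = 12 + 2*B**2 (A(B) = (B**2 + B**2) + 12 = 2*B**2 + 12 = 12 + 2*B**2)
s = -1/6 (s = 1/(-6) = -1/6 ≈ -0.16667)
r(o, G) = (G + o)/(2*G) (r(o, G) = (G + o)/((2*G)) = (G + o)*(1/(2*G)) = (G + o)/(2*G))
A(7)*(122 + r(s, -7)) = (12 + 2*7**2)*(122 + (1/2)*(-7 - 1/6)/(-7)) = (12 + 2*49)*(122 + (1/2)*(-1/7)*(-43/6)) = (12 + 98)*(122 + 43/84) = 110*(10291/84) = 566005/42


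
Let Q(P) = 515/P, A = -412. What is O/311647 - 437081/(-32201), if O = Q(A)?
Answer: 544859768623/40141380188 ≈ 13.574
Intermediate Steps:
O = -5/4 (O = 515/(-412) = 515*(-1/412) = -5/4 ≈ -1.2500)
O/311647 - 437081/(-32201) = -5/4/311647 - 437081/(-32201) = -5/4*1/311647 - 437081*(-1/32201) = -5/1246588 + 437081/32201 = 544859768623/40141380188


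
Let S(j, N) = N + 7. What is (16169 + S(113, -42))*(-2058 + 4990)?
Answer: 47304888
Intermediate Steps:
S(j, N) = 7 + N
(16169 + S(113, -42))*(-2058 + 4990) = (16169 + (7 - 42))*(-2058 + 4990) = (16169 - 35)*2932 = 16134*2932 = 47304888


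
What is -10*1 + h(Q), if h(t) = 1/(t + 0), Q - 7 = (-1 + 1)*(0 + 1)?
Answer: -69/7 ≈ -9.8571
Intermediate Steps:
Q = 7 (Q = 7 + (-1 + 1)*(0 + 1) = 7 + 0*1 = 7 + 0 = 7)
h(t) = 1/t
-10*1 + h(Q) = -10*1 + 1/7 = -10 + 1/7 = -69/7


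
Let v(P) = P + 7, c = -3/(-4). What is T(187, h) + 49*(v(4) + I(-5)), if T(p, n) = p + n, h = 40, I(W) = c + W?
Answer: 2231/4 ≈ 557.75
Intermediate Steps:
c = 3/4 (c = -3*(-1/4) = 3/4 ≈ 0.75000)
v(P) = 7 + P
I(W) = 3/4 + W
T(p, n) = n + p
T(187, h) + 49*(v(4) + I(-5)) = (40 + 187) + 49*((7 + 4) + (3/4 - 5)) = 227 + 49*(11 - 17/4) = 227 + 49*(27/4) = 227 + 1323/4 = 2231/4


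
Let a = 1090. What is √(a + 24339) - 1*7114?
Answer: -7114 + √25429 ≈ -6954.5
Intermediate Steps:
√(a + 24339) - 1*7114 = √(1090 + 24339) - 1*7114 = √25429 - 7114 = -7114 + √25429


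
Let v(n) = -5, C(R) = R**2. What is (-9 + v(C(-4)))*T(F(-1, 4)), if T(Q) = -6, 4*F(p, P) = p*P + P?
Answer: 84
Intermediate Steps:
F(p, P) = P/4 + P*p/4 (F(p, P) = (p*P + P)/4 = (P*p + P)/4 = (P + P*p)/4 = P/4 + P*p/4)
(-9 + v(C(-4)))*T(F(-1, 4)) = (-9 - 5)*(-6) = -14*(-6) = 84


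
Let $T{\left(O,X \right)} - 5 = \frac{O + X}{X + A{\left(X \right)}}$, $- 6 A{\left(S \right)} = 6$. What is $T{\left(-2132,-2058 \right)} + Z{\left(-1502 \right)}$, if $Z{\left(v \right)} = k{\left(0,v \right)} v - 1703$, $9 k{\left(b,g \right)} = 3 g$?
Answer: $\frac{4634636260}{6177} \approx 7.5031 \cdot 10^{5}$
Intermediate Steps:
$A{\left(S \right)} = -1$ ($A{\left(S \right)} = \left(- \frac{1}{6}\right) 6 = -1$)
$k{\left(b,g \right)} = \frac{g}{3}$ ($k{\left(b,g \right)} = \frac{3 g}{9} = \frac{g}{3}$)
$T{\left(O,X \right)} = 5 + \frac{O + X}{-1 + X}$ ($T{\left(O,X \right)} = 5 + \frac{O + X}{X - 1} = 5 + \frac{O + X}{-1 + X}$)
$Z{\left(v \right)} = -1703 + \frac{v^{2}}{3}$ ($Z{\left(v \right)} = \frac{v}{3} v - 1703 = \frac{v^{2}}{3} - 1703 = -1703 + \frac{v^{2}}{3}$)
$T{\left(-2132,-2058 \right)} + Z{\left(-1502 \right)} = \frac{-5 - 2132 + 6 \left(-2058\right)}{-1 - 2058} - \left(1703 - \frac{\left(-1502\right)^{2}}{3}\right) = \frac{-5 - 2132 - 12348}{-2059} + \left(-1703 + \frac{1}{3} \cdot 2256004\right) = \left(- \frac{1}{2059}\right) \left(-14485\right) + \left(-1703 + \frac{2256004}{3}\right) = \frac{14485}{2059} + \frac{2250895}{3} = \frac{4634636260}{6177}$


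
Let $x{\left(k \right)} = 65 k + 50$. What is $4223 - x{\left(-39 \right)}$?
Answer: $6708$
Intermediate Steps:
$x{\left(k \right)} = 50 + 65 k$
$4223 - x{\left(-39 \right)} = 4223 - \left(50 + 65 \left(-39\right)\right) = 4223 - \left(50 - 2535\right) = 4223 - -2485 = 4223 + 2485 = 6708$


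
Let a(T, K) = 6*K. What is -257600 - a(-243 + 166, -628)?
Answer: -253832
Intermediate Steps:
-257600 - a(-243 + 166, -628) = -257600 - 6*(-628) = -257600 - 1*(-3768) = -257600 + 3768 = -253832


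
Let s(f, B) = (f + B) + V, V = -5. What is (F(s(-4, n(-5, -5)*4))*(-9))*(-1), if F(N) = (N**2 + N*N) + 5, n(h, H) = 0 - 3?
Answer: 7983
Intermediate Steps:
n(h, H) = -3
s(f, B) = -5 + B + f (s(f, B) = (f + B) - 5 = (B + f) - 5 = -5 + B + f)
F(N) = 5 + 2*N**2 (F(N) = (N**2 + N**2) + 5 = 2*N**2 + 5 = 5 + 2*N**2)
(F(s(-4, n(-5, -5)*4))*(-9))*(-1) = ((5 + 2*(-5 - 3*4 - 4)**2)*(-9))*(-1) = ((5 + 2*(-5 - 12 - 4)**2)*(-9))*(-1) = ((5 + 2*(-21)**2)*(-9))*(-1) = ((5 + 2*441)*(-9))*(-1) = ((5 + 882)*(-9))*(-1) = (887*(-9))*(-1) = -7983*(-1) = 7983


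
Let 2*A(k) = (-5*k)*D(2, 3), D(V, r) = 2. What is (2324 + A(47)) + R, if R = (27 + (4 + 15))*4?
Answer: 2273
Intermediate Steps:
R = 184 (R = (27 + 19)*4 = 46*4 = 184)
A(k) = -5*k (A(k) = (-5*k*2)/2 = (-10*k)/2 = -5*k)
(2324 + A(47)) + R = (2324 - 5*47) + 184 = (2324 - 235) + 184 = 2089 + 184 = 2273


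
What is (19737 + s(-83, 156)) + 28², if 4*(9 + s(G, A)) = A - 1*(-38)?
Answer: 41121/2 ≈ 20561.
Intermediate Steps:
s(G, A) = ½ + A/4 (s(G, A) = -9 + (A - 1*(-38))/4 = -9 + (A + 38)/4 = -9 + (38 + A)/4 = -9 + (19/2 + A/4) = ½ + A/4)
(19737 + s(-83, 156)) + 28² = (19737 + (½ + (¼)*156)) + 28² = (19737 + (½ + 39)) + 784 = (19737 + 79/2) + 784 = 39553/2 + 784 = 41121/2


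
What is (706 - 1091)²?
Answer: 148225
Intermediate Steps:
(706 - 1091)² = (-385)² = 148225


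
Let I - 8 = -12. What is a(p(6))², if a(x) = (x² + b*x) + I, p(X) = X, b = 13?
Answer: 12100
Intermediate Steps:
I = -4 (I = 8 - 12 = -4)
a(x) = -4 + x² + 13*x (a(x) = (x² + 13*x) - 4 = -4 + x² + 13*x)
a(p(6))² = (-4 + 6² + 13*6)² = (-4 + 36 + 78)² = 110² = 12100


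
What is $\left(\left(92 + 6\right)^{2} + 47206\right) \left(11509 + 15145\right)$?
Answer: $1514213740$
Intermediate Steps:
$\left(\left(92 + 6\right)^{2} + 47206\right) \left(11509 + 15145\right) = \left(98^{2} + 47206\right) 26654 = \left(9604 + 47206\right) 26654 = 56810 \cdot 26654 = 1514213740$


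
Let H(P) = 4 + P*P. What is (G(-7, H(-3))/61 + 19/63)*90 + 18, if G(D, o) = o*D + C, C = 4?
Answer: -35534/427 ≈ -83.218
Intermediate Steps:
H(P) = 4 + P²
G(D, o) = 4 + D*o (G(D, o) = o*D + 4 = D*o + 4 = 4 + D*o)
(G(-7, H(-3))/61 + 19/63)*90 + 18 = ((4 - 7*(4 + (-3)²))/61 + 19/63)*90 + 18 = ((4 - 7*(4 + 9))*(1/61) + 19*(1/63))*90 + 18 = ((4 - 7*13)*(1/61) + 19/63)*90 + 18 = ((4 - 91)*(1/61) + 19/63)*90 + 18 = (-87*1/61 + 19/63)*90 + 18 = (-87/61 + 19/63)*90 + 18 = -4322/3843*90 + 18 = -43220/427 + 18 = -35534/427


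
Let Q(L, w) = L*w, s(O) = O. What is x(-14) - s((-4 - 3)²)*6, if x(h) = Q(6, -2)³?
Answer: -2022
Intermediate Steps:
x(h) = -1728 (x(h) = (6*(-2))³ = (-12)³ = -1728)
x(-14) - s((-4 - 3)²)*6 = -1728 - (-4 - 3)²*6 = -1728 - (-7)²*6 = -1728 - 49*6 = -1728 - 1*294 = -1728 - 294 = -2022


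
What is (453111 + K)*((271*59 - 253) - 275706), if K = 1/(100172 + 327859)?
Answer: -50420025788286740/428031 ≈ -1.1780e+11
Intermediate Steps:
K = 1/428031 ≈ 2.3363e-6
(453111 + K)*((271*59 - 253) - 275706) = (453111 + 1/428031)*((271*59 - 253) - 275706) = 193945554442*((15989 - 253) - 275706)/428031 = 193945554442*(15736 - 275706)/428031 = (193945554442/428031)*(-259970) = -50420025788286740/428031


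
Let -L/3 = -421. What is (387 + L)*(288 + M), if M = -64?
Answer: 369600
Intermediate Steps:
L = 1263 (L = -3*(-421) = 1263)
(387 + L)*(288 + M) = (387 + 1263)*(288 - 64) = 1650*224 = 369600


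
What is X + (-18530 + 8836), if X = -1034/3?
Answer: -30116/3 ≈ -10039.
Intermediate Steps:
X = -1034/3 (X = -1034*1/3 = -1034/3 ≈ -344.67)
X + (-18530 + 8836) = -1034/3 + (-18530 + 8836) = -1034/3 - 9694 = -30116/3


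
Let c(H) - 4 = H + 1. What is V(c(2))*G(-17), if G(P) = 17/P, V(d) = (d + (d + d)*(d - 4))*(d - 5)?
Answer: -98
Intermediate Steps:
c(H) = 5 + H (c(H) = 4 + (H + 1) = 4 + (1 + H) = 5 + H)
V(d) = (-5 + d)*(d + 2*d*(-4 + d)) (V(d) = (d + (2*d)*(-4 + d))*(-5 + d) = (d + 2*d*(-4 + d))*(-5 + d) = (-5 + d)*(d + 2*d*(-4 + d)))
V(c(2))*G(-17) = ((5 + 2)*(35 - 17*(5 + 2) + 2*(5 + 2)²))*(17/(-17)) = (7*(35 - 17*7 + 2*7²))*(17*(-1/17)) = (7*(35 - 119 + 2*49))*(-1) = (7*(35 - 119 + 98))*(-1) = (7*14)*(-1) = 98*(-1) = -98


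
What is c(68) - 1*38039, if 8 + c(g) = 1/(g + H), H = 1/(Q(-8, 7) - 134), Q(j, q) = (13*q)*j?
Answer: -2230124043/58615 ≈ -38047.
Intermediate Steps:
Q(j, q) = 13*j*q
H = -1/862 (H = 1/(13*(-8)*7 - 134) = 1/(-728 - 134) = 1/(-862) = -1/862 ≈ -0.0011601)
c(g) = -8 + 1/(-1/862 + g) (c(g) = -8 + 1/(g - 1/862) = -8 + 1/(-1/862 + g))
c(68) - 1*38039 = 2*(435 - 3448*68)/(-1 + 862*68) - 1*38039 = 2*(435 - 234464)/(-1 + 58616) - 38039 = 2*(-234029)/58615 - 38039 = 2*(1/58615)*(-234029) - 38039 = -468058/58615 - 38039 = -2230124043/58615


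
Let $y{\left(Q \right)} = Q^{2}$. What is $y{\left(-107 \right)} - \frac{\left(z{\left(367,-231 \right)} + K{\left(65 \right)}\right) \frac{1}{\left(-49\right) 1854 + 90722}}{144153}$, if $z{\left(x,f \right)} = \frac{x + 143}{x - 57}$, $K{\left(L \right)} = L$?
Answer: $\frac{3172083594667}{277062066} \approx 11449.0$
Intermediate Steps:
$z{\left(x,f \right)} = \frac{143 + x}{-57 + x}$
$y{\left(-107 \right)} - \frac{\left(z{\left(367,-231 \right)} + K{\left(65 \right)}\right) \frac{1}{\left(-49\right) 1854 + 90722}}{144153} = \left(-107\right)^{2} - \frac{\left(\frac{143 + 367}{-57 + 367} + 65\right) \frac{1}{\left(-49\right) 1854 + 90722}}{144153} = 11449 - \frac{\frac{1}{310} \cdot 510 + 65}{-90846 + 90722} \cdot \frac{1}{144153} = 11449 - \frac{\frac{1}{310} \cdot 510 + 65}{-124} \cdot \frac{1}{144153} = 11449 - \left(\frac{51}{31} + 65\right) \left(- \frac{1}{124}\right) \frac{1}{144153} = 11449 - \frac{2066}{31} \left(- \frac{1}{124}\right) \frac{1}{144153} = 11449 - \left(- \frac{1033}{1922}\right) \frac{1}{144153} = 11449 - - \frac{1033}{277062066} = 11449 + \frac{1033}{277062066} = \frac{3172083594667}{277062066}$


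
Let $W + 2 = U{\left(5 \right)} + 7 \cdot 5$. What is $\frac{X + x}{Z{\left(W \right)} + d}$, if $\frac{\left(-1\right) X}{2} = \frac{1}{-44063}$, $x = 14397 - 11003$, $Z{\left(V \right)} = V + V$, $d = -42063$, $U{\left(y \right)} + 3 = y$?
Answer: $- \frac{149549824}{1850337559} \approx -0.080823$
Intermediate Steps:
$U{\left(y \right)} = -3 + y$
$W = 35$ ($W = -2 + \left(\left(-3 + 5\right) + 7 \cdot 5\right) = -2 + \left(2 + 35\right) = -2 + 37 = 35$)
$Z{\left(V \right)} = 2 V$
$x = 3394$ ($x = 14397 - 11003 = 3394$)
$X = \frac{2}{44063}$ ($X = - \frac{2}{-44063} = \left(-2\right) \left(- \frac{1}{44063}\right) = \frac{2}{44063} \approx 4.539 \cdot 10^{-5}$)
$\frac{X + x}{Z{\left(W \right)} + d} = \frac{\frac{2}{44063} + 3394}{2 \cdot 35 - 42063} = \frac{149549824}{44063 \left(70 - 42063\right)} = \frac{149549824}{44063 \left(-41993\right)} = \frac{149549824}{44063} \left(- \frac{1}{41993}\right) = - \frac{149549824}{1850337559}$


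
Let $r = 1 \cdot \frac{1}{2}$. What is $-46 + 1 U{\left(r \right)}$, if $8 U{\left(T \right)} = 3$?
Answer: $- \frac{365}{8} \approx -45.625$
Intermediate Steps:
$r = \frac{1}{2}$ ($r = 1 \cdot \frac{1}{2} = \frac{1}{2} \approx 0.5$)
$U{\left(T \right)} = \frac{3}{8}$ ($U{\left(T \right)} = \frac{1}{8} \cdot 3 = \frac{3}{8}$)
$-46 + 1 U{\left(r \right)} = -46 + 1 \cdot \frac{3}{8} = -46 + \frac{3}{8} = - \frac{365}{8}$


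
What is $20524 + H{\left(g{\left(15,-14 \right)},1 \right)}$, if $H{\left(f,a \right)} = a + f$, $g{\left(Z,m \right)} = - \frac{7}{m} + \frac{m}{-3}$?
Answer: $\frac{123181}{6} \approx 20530.0$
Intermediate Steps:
$g{\left(Z,m \right)} = - \frac{7}{m} - \frac{m}{3}$ ($g{\left(Z,m \right)} = - \frac{7}{m} + m \left(- \frac{1}{3}\right) = - \frac{7}{m} - \frac{m}{3}$)
$20524 + H{\left(g{\left(15,-14 \right)},1 \right)} = 20524 + \left(1 - \left(- \frac{14}{3} + \frac{7}{-14}\right)\right) = 20524 + \left(1 + \left(\left(-7\right) \left(- \frac{1}{14}\right) + \frac{14}{3}\right)\right) = 20524 + \left(1 + \left(\frac{1}{2} + \frac{14}{3}\right)\right) = 20524 + \left(1 + \frac{31}{6}\right) = 20524 + \frac{37}{6} = \frac{123181}{6}$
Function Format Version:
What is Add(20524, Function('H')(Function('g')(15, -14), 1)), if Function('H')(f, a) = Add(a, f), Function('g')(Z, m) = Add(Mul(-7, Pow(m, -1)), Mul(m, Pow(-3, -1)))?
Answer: Rational(123181, 6) ≈ 20530.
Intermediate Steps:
Function('g')(Z, m) = Add(Mul(-7, Pow(m, -1)), Mul(Rational(-1, 3), m)) (Function('g')(Z, m) = Add(Mul(-7, Pow(m, -1)), Mul(m, Rational(-1, 3))) = Add(Mul(-7, Pow(m, -1)), Mul(Rational(-1, 3), m)))
Add(20524, Function('H')(Function('g')(15, -14), 1)) = Add(20524, Add(1, Add(Mul(-7, Pow(-14, -1)), Mul(Rational(-1, 3), -14)))) = Add(20524, Add(1, Add(Mul(-7, Rational(-1, 14)), Rational(14, 3)))) = Add(20524, Add(1, Add(Rational(1, 2), Rational(14, 3)))) = Add(20524, Add(1, Rational(31, 6))) = Add(20524, Rational(37, 6)) = Rational(123181, 6)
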